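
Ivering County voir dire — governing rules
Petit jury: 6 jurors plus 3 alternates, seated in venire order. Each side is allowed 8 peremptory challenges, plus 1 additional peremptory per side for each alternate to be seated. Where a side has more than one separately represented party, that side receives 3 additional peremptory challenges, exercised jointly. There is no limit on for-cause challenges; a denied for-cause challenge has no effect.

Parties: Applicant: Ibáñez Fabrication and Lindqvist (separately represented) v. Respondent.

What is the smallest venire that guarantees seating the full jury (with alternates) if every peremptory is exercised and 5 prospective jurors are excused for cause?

Seats to fill: 6 + 3 alternates = 9.
Peremptories — Applicant: 8 + 1×3 + 3 = 14; Respondent: 8 + 1×3 = 11; total 25.
For-cause removals: 5.
Minimum venire: 9 + 25 + 5 = 39.

39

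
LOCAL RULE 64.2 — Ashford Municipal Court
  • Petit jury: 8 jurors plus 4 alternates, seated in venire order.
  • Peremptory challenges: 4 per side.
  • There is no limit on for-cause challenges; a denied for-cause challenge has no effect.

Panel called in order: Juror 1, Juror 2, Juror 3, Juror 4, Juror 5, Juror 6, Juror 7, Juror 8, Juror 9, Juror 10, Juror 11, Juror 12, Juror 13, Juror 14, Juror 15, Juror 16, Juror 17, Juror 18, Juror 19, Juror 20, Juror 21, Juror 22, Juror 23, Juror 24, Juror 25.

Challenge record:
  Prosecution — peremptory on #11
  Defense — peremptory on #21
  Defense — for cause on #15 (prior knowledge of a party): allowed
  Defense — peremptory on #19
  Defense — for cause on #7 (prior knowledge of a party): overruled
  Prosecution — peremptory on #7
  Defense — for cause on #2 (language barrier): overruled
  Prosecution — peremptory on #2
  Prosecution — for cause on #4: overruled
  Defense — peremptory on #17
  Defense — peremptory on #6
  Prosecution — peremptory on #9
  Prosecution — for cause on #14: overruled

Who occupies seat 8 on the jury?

13

Removed: #2, #6, #7, #9, #11, #15, #17, #19, #21. (#4, #14 stay — for-cause denied.)
Seating in order: seats 1–8 → #1, #3, #4, #5, #8, #10, #12, #13; alternates → #14, #16, #18, #20.
So seat 8 is #13.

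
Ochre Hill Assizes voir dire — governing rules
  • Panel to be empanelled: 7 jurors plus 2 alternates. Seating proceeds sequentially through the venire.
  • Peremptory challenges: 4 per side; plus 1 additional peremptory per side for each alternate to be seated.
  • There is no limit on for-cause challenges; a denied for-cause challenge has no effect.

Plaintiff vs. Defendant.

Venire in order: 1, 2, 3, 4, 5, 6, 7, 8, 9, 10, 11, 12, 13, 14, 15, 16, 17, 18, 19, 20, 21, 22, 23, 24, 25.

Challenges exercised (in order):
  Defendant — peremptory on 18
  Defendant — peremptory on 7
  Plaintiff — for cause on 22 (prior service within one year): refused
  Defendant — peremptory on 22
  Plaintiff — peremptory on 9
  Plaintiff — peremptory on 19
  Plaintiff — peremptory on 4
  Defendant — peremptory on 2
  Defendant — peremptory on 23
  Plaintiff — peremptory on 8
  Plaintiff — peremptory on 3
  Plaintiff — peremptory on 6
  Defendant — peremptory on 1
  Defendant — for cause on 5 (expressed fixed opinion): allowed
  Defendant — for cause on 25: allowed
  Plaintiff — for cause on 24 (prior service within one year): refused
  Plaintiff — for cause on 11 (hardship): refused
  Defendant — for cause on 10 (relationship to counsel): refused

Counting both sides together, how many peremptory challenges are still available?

Plaintiff allotment: 4 base + 1 × 2 alternates = 6. Defendant allotment: 4 base + 1 × 2 alternates = 6.
Plaintiff peremptories used: #9, #19, #4, #8, #3, #6 — 6 (for-cause on #22, #24, #11 don't count).
Defendant peremptories used: #18, #7, #22, #2, #23, #1 — 6 (for-cause on #5, #25, #10 don't count).
Remaining: (6 − 6) + (6 − 6) = 0.

0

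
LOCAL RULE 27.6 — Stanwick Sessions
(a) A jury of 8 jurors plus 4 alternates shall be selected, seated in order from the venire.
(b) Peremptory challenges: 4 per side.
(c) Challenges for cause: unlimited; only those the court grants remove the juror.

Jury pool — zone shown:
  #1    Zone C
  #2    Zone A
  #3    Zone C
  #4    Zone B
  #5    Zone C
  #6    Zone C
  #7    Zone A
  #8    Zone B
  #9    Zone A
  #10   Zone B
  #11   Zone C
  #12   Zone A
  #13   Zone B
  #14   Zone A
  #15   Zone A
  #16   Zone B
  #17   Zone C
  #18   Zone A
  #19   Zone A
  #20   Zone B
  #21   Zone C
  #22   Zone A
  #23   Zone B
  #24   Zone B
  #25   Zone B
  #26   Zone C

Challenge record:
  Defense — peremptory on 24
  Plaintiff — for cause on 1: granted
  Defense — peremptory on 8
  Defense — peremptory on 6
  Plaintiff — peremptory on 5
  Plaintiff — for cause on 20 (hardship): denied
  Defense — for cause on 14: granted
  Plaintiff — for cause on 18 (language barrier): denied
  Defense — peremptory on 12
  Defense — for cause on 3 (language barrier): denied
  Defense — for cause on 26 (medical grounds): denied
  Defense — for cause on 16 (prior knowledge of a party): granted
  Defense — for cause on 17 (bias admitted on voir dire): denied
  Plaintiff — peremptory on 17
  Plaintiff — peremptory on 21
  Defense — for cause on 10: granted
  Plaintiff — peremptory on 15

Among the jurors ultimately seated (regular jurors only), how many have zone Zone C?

Removed: #1, #5, #6, #8, #10, #12, #14, #15, #16, #17, #21, #24.
Seated jurors 1–8: #2, #3, #4, #7, #9, #11, #13, #18 (alternates #19, #20, #22, #23 not counted).
Of those, in Zone C: #3, #11 → 2.

2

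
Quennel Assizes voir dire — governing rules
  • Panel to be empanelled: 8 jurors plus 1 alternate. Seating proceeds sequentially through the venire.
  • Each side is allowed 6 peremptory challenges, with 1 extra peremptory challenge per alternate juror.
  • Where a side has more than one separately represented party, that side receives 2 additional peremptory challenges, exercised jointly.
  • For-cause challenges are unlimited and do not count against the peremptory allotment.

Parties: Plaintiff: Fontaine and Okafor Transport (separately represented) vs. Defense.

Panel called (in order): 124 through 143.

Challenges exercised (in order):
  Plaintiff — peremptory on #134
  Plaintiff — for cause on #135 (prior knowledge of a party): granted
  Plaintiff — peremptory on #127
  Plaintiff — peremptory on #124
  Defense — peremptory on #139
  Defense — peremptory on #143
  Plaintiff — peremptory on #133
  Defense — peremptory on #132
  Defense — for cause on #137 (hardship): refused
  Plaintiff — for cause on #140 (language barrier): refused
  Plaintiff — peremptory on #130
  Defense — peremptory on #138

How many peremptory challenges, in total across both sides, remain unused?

Plaintiff allotment: 6 base + 1 × 1 alternate + 2 multi-party = 9. Defense allotment: 6 base + 1 × 1 alternate = 7.
Plaintiff peremptories used: #134, #127, #124, #133, #130 — 5 (for-cause on #135, #140 don't count).
Defense peremptories used: #139, #143, #132, #138 — 4 (the for-cause on #137 doesn't count).
Remaining: (9 − 5) + (7 − 4) = 7.

7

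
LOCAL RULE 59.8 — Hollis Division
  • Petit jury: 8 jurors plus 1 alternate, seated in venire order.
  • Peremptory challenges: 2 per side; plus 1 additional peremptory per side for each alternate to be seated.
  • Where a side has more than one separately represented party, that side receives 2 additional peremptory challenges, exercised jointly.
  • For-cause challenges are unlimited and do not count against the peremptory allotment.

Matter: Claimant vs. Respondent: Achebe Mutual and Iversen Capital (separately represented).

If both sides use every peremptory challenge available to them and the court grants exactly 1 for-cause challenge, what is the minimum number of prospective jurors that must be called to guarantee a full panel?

Seats to fill: 8 + 1 alternates = 9.
Peremptories — Claimant: 2 + 1×1 = 3; Respondent: 2 + 1×1 + 2 = 5; total 8.
For-cause removals: 1.
Minimum venire: 9 + 8 + 1 = 18.

18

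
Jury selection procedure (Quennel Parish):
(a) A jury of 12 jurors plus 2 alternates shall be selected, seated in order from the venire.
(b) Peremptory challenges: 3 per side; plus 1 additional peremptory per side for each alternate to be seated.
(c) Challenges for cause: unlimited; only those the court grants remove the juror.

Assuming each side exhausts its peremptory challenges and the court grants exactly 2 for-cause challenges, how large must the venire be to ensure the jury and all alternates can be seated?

Seats to fill: 12 + 2 alternates = 14.
Peremptories: 3 + 1×2 = 5 per side × 2 sides = 10.
For-cause removals: 2.
Minimum venire: 14 + 10 + 2 = 26.

26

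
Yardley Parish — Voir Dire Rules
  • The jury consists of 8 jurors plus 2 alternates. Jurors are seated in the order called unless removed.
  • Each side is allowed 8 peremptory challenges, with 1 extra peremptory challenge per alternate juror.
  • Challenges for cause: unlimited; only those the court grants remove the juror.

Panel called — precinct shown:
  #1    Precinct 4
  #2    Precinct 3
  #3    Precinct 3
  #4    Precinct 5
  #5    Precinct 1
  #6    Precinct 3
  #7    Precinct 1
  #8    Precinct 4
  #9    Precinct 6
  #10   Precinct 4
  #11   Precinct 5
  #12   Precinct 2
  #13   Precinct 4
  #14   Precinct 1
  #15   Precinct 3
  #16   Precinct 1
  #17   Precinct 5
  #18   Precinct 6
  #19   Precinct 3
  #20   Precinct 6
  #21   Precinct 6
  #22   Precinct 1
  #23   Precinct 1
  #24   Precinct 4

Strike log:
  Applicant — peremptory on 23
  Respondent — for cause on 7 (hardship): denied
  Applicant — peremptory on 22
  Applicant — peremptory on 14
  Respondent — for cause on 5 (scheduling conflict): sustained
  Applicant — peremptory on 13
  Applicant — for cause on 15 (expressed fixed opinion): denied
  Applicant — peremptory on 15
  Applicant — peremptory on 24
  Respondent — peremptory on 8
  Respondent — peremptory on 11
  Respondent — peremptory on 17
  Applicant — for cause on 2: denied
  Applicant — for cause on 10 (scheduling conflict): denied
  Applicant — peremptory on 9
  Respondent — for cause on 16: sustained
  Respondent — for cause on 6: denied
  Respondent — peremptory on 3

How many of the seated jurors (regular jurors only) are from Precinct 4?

2

Removed: #3, #5, #8, #9, #11, #13, #14, #15, #16, #17, #22, #23, #24.
Seated jurors 1–8: #1, #2, #4, #6, #7, #10, #12, #18 (alternates #19, #20 not counted).
Of those, in Precinct 4: #1, #10 → 2.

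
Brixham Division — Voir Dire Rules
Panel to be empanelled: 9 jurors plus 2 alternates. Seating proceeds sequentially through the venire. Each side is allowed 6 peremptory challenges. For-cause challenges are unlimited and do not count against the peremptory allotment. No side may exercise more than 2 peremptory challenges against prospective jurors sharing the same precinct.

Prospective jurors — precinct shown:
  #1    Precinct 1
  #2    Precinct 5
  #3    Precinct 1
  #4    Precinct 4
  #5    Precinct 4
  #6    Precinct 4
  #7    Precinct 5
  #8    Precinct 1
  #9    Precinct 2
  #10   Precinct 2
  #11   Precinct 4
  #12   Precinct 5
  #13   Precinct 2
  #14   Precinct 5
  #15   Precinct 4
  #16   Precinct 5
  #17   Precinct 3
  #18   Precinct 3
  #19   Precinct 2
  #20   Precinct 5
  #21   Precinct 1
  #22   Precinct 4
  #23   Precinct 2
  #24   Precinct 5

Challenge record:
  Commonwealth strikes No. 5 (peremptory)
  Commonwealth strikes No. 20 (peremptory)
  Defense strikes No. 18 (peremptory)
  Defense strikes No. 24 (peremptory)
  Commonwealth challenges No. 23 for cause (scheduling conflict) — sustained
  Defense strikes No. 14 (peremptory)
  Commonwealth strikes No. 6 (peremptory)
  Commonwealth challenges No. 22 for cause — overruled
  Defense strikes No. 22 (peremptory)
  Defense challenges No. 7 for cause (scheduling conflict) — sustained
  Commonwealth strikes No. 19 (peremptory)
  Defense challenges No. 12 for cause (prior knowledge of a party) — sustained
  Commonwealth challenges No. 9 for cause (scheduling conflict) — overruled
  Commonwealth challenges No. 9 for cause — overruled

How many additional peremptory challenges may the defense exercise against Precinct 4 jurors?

Defense peremptories so far: #18, #24, #14, #22 — 4 of 6 used, 2 left overall.
Against Precinct 4: #22 — 1 used; per-precinct cap 2 leaves 1.
Binding limit: min(2, 1) = 1.

1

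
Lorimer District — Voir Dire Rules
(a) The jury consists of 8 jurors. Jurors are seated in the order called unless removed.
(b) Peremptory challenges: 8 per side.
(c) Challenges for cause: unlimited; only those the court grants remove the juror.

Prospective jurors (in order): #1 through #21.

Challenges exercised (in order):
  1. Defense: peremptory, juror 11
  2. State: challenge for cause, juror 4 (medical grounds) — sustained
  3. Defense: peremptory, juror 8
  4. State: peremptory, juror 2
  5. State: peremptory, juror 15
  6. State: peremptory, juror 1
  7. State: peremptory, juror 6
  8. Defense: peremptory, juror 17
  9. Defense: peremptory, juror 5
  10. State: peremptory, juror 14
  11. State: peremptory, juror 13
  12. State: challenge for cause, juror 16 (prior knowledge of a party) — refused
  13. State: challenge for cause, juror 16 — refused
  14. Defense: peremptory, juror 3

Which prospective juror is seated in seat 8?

Removed: #1, #2, #3, #4, #5, #6, #8, #11, #13, #14, #15, #17. (#16 stays — for-cause denied.)
Seating in order: seats 1–8 → #7, #9, #10, #12, #16, #18, #19, #20.
So seat 8 is #20.

20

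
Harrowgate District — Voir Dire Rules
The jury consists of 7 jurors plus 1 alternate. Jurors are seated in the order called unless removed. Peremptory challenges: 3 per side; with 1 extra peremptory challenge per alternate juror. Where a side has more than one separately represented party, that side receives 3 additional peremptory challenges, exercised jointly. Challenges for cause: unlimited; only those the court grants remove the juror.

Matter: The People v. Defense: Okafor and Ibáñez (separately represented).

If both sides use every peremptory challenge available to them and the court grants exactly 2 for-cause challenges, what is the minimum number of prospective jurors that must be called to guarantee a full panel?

21

Seats to fill: 7 + 1 alternates = 8.
Peremptories — The People: 3 + 1×1 = 4; Defense: 3 + 1×1 + 3 = 7; total 11.
For-cause removals: 2.
Minimum venire: 8 + 11 + 2 = 21.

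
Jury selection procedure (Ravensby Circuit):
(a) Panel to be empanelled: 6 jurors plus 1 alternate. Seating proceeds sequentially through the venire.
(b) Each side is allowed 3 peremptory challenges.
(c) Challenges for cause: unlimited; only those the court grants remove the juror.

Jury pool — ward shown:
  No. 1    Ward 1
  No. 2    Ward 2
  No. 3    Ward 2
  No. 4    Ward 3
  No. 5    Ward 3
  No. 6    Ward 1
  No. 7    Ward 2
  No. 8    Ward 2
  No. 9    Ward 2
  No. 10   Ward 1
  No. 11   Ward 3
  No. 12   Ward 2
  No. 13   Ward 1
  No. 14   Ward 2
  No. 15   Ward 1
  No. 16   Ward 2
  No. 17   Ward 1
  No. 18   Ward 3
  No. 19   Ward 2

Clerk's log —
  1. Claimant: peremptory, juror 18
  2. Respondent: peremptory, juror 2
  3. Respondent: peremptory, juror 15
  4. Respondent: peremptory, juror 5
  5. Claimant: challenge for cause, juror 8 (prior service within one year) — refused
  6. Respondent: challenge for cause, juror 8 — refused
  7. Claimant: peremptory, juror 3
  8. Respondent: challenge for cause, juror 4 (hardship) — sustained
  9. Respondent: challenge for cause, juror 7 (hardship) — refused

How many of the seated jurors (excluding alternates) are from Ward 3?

0

Removed: #2, #3, #4, #5, #15, #18.
Seated jurors 1–6: #1, #6, #7, #8, #9, #10 (alternates #11 not counted).
None of those are in Ward 3 → 0.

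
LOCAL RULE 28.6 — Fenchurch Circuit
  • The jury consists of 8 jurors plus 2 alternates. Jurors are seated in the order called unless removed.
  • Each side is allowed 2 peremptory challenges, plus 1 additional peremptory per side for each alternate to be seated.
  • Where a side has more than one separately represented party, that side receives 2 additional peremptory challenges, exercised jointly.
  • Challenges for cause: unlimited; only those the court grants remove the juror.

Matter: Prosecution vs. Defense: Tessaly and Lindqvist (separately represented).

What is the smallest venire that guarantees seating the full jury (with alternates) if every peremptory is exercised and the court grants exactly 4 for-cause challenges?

24

Seats to fill: 8 + 2 alternates = 10.
Peremptories — Prosecution: 2 + 1×2 = 4; Defense: 2 + 1×2 + 2 = 6; total 10.
For-cause removals: 4.
Minimum venire: 10 + 10 + 4 = 24.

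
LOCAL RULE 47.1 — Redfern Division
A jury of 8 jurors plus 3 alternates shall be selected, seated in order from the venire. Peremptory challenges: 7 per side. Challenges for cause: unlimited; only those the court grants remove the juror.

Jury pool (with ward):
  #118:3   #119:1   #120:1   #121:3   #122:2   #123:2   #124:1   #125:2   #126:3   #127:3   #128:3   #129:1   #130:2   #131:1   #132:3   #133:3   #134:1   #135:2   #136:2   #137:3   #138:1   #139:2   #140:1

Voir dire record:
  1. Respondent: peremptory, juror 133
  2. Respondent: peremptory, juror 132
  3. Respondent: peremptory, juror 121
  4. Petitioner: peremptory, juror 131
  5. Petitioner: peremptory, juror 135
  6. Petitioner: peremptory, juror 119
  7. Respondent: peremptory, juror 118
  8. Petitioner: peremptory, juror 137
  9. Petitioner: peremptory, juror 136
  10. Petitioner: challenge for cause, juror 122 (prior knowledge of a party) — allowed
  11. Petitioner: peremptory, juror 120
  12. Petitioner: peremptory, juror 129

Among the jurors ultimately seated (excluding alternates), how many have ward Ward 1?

Removed: #118, #119, #120, #121, #122, #129, #131, #132, #133, #135, #136, #137.
Seated jurors 1–8: #123, #124, #125, #126, #127, #128, #130, #134 (alternates #138, #139, #140 not counted).
Of those, in Ward 1: #124, #134 → 2.

2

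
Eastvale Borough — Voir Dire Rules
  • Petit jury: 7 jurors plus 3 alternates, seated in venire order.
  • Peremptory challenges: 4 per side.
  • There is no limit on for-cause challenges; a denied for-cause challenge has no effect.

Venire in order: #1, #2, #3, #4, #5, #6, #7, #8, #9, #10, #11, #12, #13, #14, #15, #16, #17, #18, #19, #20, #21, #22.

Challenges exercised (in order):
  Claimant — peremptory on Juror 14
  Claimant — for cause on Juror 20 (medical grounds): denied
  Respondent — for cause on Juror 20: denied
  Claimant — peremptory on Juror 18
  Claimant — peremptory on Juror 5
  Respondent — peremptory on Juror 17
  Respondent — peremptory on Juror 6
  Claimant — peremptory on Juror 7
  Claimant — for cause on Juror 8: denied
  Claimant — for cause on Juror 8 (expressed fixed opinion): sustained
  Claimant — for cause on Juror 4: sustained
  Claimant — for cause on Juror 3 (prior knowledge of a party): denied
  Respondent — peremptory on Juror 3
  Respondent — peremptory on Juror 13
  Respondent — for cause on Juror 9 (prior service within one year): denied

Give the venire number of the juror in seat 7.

Removed: #3, #4, #5, #6, #7, #8, #13, #14, #17, #18. (#9, #20 stay — for-cause denied.)
Seating in order: seats 1–7 → #1, #2, #9, #10, #11, #12, #15; alternates → #16, #19, #20.
So seat 7 is #15.

15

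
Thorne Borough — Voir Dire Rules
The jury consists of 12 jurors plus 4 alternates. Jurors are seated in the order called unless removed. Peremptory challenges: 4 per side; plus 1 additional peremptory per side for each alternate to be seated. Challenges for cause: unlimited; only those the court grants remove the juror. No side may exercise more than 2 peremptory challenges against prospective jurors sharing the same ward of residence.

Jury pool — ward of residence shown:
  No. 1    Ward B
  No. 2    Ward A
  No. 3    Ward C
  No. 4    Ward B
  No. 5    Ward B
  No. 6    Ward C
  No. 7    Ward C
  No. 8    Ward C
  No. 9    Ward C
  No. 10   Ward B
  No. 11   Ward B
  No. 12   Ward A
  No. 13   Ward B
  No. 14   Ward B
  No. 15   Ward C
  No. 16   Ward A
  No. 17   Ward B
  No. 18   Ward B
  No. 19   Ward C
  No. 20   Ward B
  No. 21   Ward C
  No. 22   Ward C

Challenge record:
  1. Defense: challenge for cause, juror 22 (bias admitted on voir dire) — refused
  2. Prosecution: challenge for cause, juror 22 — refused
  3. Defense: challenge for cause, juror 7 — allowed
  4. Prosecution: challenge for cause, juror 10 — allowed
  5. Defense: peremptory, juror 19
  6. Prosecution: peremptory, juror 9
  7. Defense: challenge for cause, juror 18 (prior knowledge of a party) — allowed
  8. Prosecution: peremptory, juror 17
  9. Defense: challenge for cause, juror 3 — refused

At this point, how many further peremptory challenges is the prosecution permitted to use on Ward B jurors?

Prosecution peremptories so far: #9, #17 — 2 of 8 used, 6 left overall.
Against Ward B: #17 — 1 used; per-ward cap 2 leaves 1.
Binding limit: min(6, 1) = 1.

1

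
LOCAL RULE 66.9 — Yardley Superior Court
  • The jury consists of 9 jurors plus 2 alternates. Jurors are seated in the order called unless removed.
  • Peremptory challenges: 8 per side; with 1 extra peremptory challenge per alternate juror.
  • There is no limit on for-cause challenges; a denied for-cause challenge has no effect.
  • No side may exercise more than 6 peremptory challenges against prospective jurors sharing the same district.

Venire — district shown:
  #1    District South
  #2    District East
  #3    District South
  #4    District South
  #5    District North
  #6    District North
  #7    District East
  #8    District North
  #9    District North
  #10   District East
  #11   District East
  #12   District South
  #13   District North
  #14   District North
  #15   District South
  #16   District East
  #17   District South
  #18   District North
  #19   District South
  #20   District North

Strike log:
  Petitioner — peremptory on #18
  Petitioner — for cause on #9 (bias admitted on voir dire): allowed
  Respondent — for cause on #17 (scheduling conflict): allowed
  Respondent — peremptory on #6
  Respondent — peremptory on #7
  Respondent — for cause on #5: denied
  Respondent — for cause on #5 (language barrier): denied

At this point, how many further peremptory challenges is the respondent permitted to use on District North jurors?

5

Respondent peremptories so far: #6, #7 — 2 of 10 used, 8 left overall.
Against District North: #6 — 1 used; per-district cap 6 leaves 5.
Binding limit: min(8, 5) = 5.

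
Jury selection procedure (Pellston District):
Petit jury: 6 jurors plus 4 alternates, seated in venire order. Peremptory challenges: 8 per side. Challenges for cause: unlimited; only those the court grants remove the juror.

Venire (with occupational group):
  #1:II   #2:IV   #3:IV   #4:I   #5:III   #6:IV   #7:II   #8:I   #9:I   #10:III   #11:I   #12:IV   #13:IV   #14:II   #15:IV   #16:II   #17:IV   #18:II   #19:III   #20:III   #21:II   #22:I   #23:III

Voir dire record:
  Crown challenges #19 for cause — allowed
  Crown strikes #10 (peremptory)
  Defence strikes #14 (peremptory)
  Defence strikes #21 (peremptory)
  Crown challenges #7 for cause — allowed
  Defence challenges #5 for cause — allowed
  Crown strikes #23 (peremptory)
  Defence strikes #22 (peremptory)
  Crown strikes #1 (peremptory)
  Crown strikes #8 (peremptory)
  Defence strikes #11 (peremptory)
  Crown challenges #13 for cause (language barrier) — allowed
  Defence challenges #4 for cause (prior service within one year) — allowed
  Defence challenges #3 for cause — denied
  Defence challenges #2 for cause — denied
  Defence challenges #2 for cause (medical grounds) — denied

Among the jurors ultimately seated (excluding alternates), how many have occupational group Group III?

Removed: #1, #4, #5, #7, #8, #10, #11, #13, #14, #19, #21, #22, #23.
Seated jurors 1–6: #2, #3, #6, #9, #12, #15 (alternates #16, #17, #18, #20 not counted).
None of those are in Group III → 0.

0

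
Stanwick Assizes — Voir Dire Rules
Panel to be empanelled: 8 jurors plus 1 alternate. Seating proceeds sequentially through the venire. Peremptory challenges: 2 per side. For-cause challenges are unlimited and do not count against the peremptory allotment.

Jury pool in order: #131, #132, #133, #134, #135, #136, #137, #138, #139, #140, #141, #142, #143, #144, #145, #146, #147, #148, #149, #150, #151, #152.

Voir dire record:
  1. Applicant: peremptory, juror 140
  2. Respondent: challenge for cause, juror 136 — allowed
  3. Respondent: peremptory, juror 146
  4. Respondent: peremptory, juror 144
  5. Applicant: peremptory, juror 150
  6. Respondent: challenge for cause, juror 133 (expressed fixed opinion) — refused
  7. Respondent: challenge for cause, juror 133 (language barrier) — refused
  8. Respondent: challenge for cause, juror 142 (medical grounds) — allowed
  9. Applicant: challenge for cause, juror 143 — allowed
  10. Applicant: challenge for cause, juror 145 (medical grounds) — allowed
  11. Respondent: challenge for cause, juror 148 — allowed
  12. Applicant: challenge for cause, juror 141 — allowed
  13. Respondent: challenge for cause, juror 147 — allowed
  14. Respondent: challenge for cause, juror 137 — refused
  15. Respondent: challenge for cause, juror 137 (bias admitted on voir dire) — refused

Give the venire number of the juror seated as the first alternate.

149

Removed: #136, #140, #141, #142, #143, #144, #145, #146, #147, #148, #150. (#133, #137 stay — for-cause denied.)
Seating in order: seats 1–8 → #131, #132, #133, #134, #135, #137, #138, #139; alternates → #149.
So alternate 1 is #149.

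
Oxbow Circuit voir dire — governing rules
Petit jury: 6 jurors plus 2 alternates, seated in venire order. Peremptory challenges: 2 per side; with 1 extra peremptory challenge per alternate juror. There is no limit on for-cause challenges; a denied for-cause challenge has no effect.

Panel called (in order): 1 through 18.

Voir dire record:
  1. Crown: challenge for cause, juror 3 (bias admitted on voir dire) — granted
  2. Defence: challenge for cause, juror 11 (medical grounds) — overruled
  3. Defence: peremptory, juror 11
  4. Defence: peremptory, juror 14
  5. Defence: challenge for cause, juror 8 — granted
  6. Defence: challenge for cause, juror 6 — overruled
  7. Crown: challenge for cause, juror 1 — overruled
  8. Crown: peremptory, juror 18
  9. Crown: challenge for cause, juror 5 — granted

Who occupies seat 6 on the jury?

Removed: #3, #5, #8, #11, #14, #18. (#1, #6 stay — for-cause denied.)
Seating in order: seats 1–6 → #1, #2, #4, #6, #7, #9; alternates → #10, #12.
So seat 6 is #9.

9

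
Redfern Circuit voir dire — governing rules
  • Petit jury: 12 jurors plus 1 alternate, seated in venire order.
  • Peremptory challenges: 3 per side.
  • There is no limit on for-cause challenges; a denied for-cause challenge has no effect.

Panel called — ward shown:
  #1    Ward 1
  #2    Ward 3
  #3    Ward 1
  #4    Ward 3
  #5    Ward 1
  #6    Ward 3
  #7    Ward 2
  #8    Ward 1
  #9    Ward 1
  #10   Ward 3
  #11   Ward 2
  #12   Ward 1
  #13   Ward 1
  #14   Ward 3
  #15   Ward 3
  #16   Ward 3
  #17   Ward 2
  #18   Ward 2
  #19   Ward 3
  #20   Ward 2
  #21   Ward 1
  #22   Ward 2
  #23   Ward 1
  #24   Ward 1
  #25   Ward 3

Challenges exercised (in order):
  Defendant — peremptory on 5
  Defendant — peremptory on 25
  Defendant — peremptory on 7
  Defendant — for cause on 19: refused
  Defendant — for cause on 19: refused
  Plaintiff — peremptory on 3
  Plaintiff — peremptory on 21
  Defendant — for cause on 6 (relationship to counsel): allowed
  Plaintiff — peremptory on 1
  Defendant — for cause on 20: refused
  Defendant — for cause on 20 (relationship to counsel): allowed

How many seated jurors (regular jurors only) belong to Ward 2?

Removed: #1, #3, #5, #6, #7, #20, #21, #25.
Seated jurors 1–12: #2, #4, #8, #9, #10, #11, #12, #13, #14, #15, #16, #17 (alternates #18 not counted).
Of those, in Ward 2: #11, #17 → 2.

2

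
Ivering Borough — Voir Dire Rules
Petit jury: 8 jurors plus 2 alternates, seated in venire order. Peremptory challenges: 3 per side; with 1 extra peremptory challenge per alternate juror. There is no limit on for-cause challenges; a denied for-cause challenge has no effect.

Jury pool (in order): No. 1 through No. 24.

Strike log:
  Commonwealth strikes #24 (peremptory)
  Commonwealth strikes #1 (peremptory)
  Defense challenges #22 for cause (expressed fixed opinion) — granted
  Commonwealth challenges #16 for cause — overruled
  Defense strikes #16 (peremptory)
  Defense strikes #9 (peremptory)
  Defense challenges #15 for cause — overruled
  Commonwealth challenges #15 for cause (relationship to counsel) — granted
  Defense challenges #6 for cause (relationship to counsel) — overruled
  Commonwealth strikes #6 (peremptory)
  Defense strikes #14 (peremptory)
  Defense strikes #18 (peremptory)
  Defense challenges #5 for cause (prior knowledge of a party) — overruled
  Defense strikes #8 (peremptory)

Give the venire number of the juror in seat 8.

12

Removed: #1, #6, #8, #9, #14, #15, #16, #18, #22, #24. (#5 stays — for-cause denied.)
Seating in order: seats 1–8 → #2, #3, #4, #5, #7, #10, #11, #12; alternates → #13, #17.
So seat 8 is #12.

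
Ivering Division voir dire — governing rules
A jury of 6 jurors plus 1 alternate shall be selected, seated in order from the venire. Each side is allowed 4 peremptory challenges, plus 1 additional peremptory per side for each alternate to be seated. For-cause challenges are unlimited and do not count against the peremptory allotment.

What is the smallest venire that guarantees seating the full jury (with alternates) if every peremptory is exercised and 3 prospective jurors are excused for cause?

Seats to fill: 6 + 1 alternates = 7.
Peremptories: 4 + 1×1 = 5 per side × 2 sides = 10.
For-cause removals: 3.
Minimum venire: 7 + 10 + 3 = 20.

20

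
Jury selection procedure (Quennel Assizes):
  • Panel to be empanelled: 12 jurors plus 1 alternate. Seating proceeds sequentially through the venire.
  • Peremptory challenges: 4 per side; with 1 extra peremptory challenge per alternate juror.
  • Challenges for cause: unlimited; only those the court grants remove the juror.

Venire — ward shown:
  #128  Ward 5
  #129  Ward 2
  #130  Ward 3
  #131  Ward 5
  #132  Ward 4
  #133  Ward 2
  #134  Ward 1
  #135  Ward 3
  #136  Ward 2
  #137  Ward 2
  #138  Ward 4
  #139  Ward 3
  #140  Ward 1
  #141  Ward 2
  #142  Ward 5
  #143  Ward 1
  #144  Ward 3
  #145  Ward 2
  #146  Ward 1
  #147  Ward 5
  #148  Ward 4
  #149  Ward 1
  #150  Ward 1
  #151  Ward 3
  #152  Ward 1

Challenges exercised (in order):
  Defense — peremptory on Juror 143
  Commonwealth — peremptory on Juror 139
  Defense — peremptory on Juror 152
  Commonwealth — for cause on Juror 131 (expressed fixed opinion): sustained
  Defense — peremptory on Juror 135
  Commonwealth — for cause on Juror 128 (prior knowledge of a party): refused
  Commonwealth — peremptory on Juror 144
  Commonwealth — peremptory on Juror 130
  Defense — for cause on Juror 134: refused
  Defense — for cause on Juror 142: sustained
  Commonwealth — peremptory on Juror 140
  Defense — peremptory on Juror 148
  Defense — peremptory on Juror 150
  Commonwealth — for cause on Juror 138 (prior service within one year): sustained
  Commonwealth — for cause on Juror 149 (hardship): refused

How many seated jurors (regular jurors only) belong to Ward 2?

6

Removed: #130, #131, #135, #138, #139, #140, #142, #143, #144, #148, #150, #152.
Seated jurors 1–12: #128, #129, #132, #133, #134, #136, #137, #141, #145, #146, #147, #149 (alternates #151 not counted).
Of those, in Ward 2: #129, #133, #136, #137, #141, #145 → 6.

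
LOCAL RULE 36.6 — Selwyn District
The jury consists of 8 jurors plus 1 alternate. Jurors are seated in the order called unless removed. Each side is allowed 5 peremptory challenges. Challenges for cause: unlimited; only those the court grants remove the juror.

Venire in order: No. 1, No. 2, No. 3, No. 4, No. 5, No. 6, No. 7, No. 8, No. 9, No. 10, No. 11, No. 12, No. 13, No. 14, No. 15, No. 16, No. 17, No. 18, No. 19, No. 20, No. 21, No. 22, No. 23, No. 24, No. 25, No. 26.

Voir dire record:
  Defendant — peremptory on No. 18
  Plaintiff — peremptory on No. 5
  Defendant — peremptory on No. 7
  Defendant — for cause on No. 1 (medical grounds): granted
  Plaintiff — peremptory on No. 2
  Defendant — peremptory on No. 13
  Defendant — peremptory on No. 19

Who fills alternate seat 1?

14

Removed: #1, #2, #5, #7, #13, #18, #19.
Seating in order: seats 1–8 → #3, #4, #6, #8, #9, #10, #11, #12; alternates → #14.
So alternate 1 is #14.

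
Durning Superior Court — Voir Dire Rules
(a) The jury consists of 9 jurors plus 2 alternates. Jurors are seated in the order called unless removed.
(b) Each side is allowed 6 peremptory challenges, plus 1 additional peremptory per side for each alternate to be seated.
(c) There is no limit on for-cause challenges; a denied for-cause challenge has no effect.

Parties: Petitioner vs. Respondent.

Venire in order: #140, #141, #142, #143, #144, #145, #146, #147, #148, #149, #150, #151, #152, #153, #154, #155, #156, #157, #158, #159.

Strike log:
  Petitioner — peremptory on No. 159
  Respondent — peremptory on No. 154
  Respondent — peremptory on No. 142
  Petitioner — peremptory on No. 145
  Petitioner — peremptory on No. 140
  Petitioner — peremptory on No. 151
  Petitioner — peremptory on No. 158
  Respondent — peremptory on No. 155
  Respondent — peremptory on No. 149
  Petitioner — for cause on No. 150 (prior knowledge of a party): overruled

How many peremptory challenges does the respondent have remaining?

Respondent allotment: 6 base + 1 × 2 alternates = 8.
Respondent peremptories used: #154, #142, #155, #149 — 4.
Remaining: 8 − 4 = 4.

4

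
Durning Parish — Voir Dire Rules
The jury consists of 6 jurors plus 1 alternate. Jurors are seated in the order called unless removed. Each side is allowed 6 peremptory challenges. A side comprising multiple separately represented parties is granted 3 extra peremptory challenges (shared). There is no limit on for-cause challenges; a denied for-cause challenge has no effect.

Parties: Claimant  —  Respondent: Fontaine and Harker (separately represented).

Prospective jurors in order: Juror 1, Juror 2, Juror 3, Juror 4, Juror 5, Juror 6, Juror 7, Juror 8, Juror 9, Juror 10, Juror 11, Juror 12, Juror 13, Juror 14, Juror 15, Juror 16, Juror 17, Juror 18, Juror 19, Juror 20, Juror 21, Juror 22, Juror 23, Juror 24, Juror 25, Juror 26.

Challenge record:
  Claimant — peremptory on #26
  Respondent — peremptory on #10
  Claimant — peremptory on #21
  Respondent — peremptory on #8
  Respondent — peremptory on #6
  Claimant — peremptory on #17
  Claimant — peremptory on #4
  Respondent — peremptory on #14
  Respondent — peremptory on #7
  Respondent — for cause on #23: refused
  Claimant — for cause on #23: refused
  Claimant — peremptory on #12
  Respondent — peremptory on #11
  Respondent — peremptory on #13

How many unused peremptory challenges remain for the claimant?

1

Claimant allotment: 6.
Claimant peremptories used: #26, #21, #17, #4, #12 — 5 (the for-cause on #23 doesn't count).
Remaining: 6 − 5 = 1.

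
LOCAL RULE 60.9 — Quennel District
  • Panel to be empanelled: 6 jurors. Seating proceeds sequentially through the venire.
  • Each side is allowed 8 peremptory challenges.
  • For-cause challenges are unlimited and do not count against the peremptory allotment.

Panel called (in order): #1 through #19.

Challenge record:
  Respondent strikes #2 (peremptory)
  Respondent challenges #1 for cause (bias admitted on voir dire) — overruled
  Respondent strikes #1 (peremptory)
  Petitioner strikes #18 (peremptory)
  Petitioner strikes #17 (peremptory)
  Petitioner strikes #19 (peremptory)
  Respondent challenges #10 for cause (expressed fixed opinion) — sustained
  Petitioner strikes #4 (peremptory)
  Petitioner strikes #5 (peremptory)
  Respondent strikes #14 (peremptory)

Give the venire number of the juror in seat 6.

Removed: #1, #2, #4, #5, #10, #14, #17, #18, #19.
Seating in order: seats 1–6 → #3, #6, #7, #8, #9, #11.
So seat 6 is #11.

11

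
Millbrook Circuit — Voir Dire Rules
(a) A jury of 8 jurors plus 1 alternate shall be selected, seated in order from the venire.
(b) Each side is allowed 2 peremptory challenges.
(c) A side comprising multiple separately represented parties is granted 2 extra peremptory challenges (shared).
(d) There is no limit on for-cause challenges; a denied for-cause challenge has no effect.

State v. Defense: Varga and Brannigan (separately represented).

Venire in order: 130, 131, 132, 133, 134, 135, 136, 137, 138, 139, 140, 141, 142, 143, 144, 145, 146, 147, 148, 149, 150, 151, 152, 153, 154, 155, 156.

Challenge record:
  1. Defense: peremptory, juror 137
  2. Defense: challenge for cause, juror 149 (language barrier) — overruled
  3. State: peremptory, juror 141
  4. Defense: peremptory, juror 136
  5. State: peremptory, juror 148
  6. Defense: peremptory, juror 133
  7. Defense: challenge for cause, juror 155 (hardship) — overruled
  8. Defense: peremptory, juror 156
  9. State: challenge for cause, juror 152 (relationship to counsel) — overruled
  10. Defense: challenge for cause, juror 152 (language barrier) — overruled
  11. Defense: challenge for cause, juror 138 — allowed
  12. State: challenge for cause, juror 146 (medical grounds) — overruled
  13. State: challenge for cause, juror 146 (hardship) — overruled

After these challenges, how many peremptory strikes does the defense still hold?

Defense allotment: 2 base + 2 multi-party = 4.
Defense peremptories used: #137, #136, #133, #156 — 4 (for-cause on #149, #155, #152, #138 don't count).
Remaining: 4 − 4 = 0.

0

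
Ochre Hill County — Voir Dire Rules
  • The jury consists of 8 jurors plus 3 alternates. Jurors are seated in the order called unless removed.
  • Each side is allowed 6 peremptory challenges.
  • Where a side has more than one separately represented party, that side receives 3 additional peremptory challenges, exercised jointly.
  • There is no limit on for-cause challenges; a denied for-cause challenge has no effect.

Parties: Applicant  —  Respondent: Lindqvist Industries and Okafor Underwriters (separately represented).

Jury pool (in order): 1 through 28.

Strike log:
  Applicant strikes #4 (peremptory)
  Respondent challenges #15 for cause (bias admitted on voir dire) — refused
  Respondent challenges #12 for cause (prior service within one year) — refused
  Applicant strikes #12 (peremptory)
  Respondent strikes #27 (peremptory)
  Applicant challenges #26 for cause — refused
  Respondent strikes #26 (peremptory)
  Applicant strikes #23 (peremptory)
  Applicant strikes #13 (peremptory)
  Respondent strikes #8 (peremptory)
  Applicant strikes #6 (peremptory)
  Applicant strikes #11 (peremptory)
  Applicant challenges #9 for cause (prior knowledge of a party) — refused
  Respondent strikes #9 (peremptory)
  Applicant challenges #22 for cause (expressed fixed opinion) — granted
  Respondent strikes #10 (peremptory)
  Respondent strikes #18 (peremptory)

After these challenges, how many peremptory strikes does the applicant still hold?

Applicant allotment: 6.
Applicant peremptories used: #4, #12, #23, #13, #6, #11 — 6 (for-cause on #26, #9, #22 don't count).
Remaining: 6 − 6 = 0.

0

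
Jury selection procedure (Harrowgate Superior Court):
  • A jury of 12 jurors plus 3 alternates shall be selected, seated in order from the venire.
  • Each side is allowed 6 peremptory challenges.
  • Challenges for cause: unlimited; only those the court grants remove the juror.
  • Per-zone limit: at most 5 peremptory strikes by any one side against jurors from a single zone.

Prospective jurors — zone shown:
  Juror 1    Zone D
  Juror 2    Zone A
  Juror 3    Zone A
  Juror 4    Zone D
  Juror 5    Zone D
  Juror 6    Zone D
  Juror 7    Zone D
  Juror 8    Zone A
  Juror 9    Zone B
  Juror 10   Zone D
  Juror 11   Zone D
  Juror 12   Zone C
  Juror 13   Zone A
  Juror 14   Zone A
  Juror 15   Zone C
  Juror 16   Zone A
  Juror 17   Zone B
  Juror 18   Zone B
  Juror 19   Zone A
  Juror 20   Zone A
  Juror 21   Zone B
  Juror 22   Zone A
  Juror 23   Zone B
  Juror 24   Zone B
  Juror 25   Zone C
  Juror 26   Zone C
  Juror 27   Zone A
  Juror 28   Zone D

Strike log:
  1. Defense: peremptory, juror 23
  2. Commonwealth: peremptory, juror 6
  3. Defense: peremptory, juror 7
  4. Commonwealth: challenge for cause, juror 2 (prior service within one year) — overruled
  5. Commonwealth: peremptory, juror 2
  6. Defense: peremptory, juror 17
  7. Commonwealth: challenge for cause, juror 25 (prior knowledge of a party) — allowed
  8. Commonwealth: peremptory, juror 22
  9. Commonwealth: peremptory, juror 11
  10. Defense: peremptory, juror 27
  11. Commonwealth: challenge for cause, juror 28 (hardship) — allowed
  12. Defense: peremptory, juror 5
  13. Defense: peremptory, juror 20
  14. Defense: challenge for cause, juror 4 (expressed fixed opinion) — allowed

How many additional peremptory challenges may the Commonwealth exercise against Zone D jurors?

Commonwealth peremptories so far: #6, #2, #22, #11 — 4 of 6 used, 2 left overall.
Against Zone D: #6, #11 — 2 used; per-zone cap 5 leaves 3.
Binding limit: min(2, 3) = 2.

2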